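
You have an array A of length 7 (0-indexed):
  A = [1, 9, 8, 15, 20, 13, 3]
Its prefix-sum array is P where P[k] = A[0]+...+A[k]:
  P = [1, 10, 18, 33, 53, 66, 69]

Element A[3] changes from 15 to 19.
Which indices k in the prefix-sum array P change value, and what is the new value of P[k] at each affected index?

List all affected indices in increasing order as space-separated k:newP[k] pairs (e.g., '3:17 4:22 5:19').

P[k] = A[0] + ... + A[k]
P[k] includes A[3] iff k >= 3
Affected indices: 3, 4, ..., 6; delta = 4
  P[3]: 33 + 4 = 37
  P[4]: 53 + 4 = 57
  P[5]: 66 + 4 = 70
  P[6]: 69 + 4 = 73

Answer: 3:37 4:57 5:70 6:73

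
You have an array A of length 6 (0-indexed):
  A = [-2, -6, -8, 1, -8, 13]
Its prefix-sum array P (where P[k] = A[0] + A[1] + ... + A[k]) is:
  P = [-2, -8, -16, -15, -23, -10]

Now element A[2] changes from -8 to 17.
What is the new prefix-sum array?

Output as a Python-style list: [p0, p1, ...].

Change: A[2] -8 -> 17, delta = 25
P[k] for k < 2: unchanged (A[2] not included)
P[k] for k >= 2: shift by delta = 25
  P[0] = -2 + 0 = -2
  P[1] = -8 + 0 = -8
  P[2] = -16 + 25 = 9
  P[3] = -15 + 25 = 10
  P[4] = -23 + 25 = 2
  P[5] = -10 + 25 = 15

Answer: [-2, -8, 9, 10, 2, 15]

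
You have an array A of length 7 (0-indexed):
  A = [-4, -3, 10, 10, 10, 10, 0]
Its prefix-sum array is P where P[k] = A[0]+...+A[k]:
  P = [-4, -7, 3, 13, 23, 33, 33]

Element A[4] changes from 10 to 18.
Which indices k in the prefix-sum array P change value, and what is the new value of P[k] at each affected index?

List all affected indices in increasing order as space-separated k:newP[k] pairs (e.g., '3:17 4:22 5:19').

P[k] = A[0] + ... + A[k]
P[k] includes A[4] iff k >= 4
Affected indices: 4, 5, ..., 6; delta = 8
  P[4]: 23 + 8 = 31
  P[5]: 33 + 8 = 41
  P[6]: 33 + 8 = 41

Answer: 4:31 5:41 6:41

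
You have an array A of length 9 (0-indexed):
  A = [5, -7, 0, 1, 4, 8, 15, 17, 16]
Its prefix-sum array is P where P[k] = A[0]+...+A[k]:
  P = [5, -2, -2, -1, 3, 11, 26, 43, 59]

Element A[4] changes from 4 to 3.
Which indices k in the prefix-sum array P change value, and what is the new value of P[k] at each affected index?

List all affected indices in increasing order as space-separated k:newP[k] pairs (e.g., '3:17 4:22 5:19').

Answer: 4:2 5:10 6:25 7:42 8:58

Derivation:
P[k] = A[0] + ... + A[k]
P[k] includes A[4] iff k >= 4
Affected indices: 4, 5, ..., 8; delta = -1
  P[4]: 3 + -1 = 2
  P[5]: 11 + -1 = 10
  P[6]: 26 + -1 = 25
  P[7]: 43 + -1 = 42
  P[8]: 59 + -1 = 58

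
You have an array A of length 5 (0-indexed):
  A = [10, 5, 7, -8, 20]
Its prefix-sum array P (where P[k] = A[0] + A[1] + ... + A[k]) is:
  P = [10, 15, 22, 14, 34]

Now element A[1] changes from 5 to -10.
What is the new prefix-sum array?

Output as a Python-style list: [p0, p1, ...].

Change: A[1] 5 -> -10, delta = -15
P[k] for k < 1: unchanged (A[1] not included)
P[k] for k >= 1: shift by delta = -15
  P[0] = 10 + 0 = 10
  P[1] = 15 + -15 = 0
  P[2] = 22 + -15 = 7
  P[3] = 14 + -15 = -1
  P[4] = 34 + -15 = 19

Answer: [10, 0, 7, -1, 19]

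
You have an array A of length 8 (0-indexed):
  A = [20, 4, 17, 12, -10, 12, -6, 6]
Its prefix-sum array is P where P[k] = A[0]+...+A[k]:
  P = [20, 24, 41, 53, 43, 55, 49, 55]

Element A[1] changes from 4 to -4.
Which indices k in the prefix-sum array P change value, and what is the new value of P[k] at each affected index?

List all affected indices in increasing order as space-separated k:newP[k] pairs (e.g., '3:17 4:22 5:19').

P[k] = A[0] + ... + A[k]
P[k] includes A[1] iff k >= 1
Affected indices: 1, 2, ..., 7; delta = -8
  P[1]: 24 + -8 = 16
  P[2]: 41 + -8 = 33
  P[3]: 53 + -8 = 45
  P[4]: 43 + -8 = 35
  P[5]: 55 + -8 = 47
  P[6]: 49 + -8 = 41
  P[7]: 55 + -8 = 47

Answer: 1:16 2:33 3:45 4:35 5:47 6:41 7:47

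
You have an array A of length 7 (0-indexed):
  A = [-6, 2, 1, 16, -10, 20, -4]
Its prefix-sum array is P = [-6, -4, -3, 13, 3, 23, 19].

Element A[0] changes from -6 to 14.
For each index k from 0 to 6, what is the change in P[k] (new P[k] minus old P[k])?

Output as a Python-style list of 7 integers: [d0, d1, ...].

Answer: [20, 20, 20, 20, 20, 20, 20]

Derivation:
Element change: A[0] -6 -> 14, delta = 20
For k < 0: P[k] unchanged, delta_P[k] = 0
For k >= 0: P[k] shifts by exactly 20
Delta array: [20, 20, 20, 20, 20, 20, 20]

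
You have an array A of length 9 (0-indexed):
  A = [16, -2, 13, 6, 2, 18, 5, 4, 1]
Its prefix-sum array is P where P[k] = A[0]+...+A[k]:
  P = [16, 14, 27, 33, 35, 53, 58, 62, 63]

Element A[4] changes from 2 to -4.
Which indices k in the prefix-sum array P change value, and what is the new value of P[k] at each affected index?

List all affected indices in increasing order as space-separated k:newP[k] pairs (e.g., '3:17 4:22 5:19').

P[k] = A[0] + ... + A[k]
P[k] includes A[4] iff k >= 4
Affected indices: 4, 5, ..., 8; delta = -6
  P[4]: 35 + -6 = 29
  P[5]: 53 + -6 = 47
  P[6]: 58 + -6 = 52
  P[7]: 62 + -6 = 56
  P[8]: 63 + -6 = 57

Answer: 4:29 5:47 6:52 7:56 8:57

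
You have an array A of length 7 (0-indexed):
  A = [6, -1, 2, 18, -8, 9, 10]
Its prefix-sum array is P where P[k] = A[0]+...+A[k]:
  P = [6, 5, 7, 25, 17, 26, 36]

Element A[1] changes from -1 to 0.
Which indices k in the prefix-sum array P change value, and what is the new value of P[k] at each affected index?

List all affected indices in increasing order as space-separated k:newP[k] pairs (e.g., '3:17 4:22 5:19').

Answer: 1:6 2:8 3:26 4:18 5:27 6:37

Derivation:
P[k] = A[0] + ... + A[k]
P[k] includes A[1] iff k >= 1
Affected indices: 1, 2, ..., 6; delta = 1
  P[1]: 5 + 1 = 6
  P[2]: 7 + 1 = 8
  P[3]: 25 + 1 = 26
  P[4]: 17 + 1 = 18
  P[5]: 26 + 1 = 27
  P[6]: 36 + 1 = 37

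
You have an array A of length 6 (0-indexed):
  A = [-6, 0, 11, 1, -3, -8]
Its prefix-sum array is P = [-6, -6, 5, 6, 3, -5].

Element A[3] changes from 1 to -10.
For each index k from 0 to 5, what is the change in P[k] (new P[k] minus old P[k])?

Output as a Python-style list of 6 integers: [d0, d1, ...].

Answer: [0, 0, 0, -11, -11, -11]

Derivation:
Element change: A[3] 1 -> -10, delta = -11
For k < 3: P[k] unchanged, delta_P[k] = 0
For k >= 3: P[k] shifts by exactly -11
Delta array: [0, 0, 0, -11, -11, -11]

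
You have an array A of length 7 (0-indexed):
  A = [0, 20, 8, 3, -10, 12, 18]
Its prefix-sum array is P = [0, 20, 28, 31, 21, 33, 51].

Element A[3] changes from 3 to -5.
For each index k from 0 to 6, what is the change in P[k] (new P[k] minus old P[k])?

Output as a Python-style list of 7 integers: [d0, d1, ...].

Element change: A[3] 3 -> -5, delta = -8
For k < 3: P[k] unchanged, delta_P[k] = 0
For k >= 3: P[k] shifts by exactly -8
Delta array: [0, 0, 0, -8, -8, -8, -8]

Answer: [0, 0, 0, -8, -8, -8, -8]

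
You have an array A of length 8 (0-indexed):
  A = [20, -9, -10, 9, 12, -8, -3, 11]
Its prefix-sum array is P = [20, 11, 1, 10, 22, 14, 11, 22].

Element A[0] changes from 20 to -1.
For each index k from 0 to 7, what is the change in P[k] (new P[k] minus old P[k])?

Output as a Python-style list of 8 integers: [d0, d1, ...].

Answer: [-21, -21, -21, -21, -21, -21, -21, -21]

Derivation:
Element change: A[0] 20 -> -1, delta = -21
For k < 0: P[k] unchanged, delta_P[k] = 0
For k >= 0: P[k] shifts by exactly -21
Delta array: [-21, -21, -21, -21, -21, -21, -21, -21]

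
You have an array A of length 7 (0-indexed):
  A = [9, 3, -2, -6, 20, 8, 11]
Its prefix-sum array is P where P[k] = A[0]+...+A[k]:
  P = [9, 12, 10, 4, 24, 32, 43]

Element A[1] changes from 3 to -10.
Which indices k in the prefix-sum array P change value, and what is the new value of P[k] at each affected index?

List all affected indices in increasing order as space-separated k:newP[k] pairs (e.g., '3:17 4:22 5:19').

P[k] = A[0] + ... + A[k]
P[k] includes A[1] iff k >= 1
Affected indices: 1, 2, ..., 6; delta = -13
  P[1]: 12 + -13 = -1
  P[2]: 10 + -13 = -3
  P[3]: 4 + -13 = -9
  P[4]: 24 + -13 = 11
  P[5]: 32 + -13 = 19
  P[6]: 43 + -13 = 30

Answer: 1:-1 2:-3 3:-9 4:11 5:19 6:30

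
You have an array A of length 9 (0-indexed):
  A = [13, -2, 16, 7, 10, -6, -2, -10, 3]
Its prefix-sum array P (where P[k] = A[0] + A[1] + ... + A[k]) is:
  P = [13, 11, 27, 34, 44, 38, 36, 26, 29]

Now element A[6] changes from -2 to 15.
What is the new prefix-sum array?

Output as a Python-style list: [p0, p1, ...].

Change: A[6] -2 -> 15, delta = 17
P[k] for k < 6: unchanged (A[6] not included)
P[k] for k >= 6: shift by delta = 17
  P[0] = 13 + 0 = 13
  P[1] = 11 + 0 = 11
  P[2] = 27 + 0 = 27
  P[3] = 34 + 0 = 34
  P[4] = 44 + 0 = 44
  P[5] = 38 + 0 = 38
  P[6] = 36 + 17 = 53
  P[7] = 26 + 17 = 43
  P[8] = 29 + 17 = 46

Answer: [13, 11, 27, 34, 44, 38, 53, 43, 46]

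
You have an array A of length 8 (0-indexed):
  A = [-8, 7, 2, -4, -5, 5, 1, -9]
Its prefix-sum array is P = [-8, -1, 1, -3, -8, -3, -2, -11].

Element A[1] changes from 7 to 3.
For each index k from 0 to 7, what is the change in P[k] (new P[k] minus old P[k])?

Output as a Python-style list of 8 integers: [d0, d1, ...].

Answer: [0, -4, -4, -4, -4, -4, -4, -4]

Derivation:
Element change: A[1] 7 -> 3, delta = -4
For k < 1: P[k] unchanged, delta_P[k] = 0
For k >= 1: P[k] shifts by exactly -4
Delta array: [0, -4, -4, -4, -4, -4, -4, -4]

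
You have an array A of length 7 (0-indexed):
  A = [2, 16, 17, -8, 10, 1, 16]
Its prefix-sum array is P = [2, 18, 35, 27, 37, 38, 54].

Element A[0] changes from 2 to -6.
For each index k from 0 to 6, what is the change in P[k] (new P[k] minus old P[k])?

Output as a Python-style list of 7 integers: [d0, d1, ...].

Answer: [-8, -8, -8, -8, -8, -8, -8]

Derivation:
Element change: A[0] 2 -> -6, delta = -8
For k < 0: P[k] unchanged, delta_P[k] = 0
For k >= 0: P[k] shifts by exactly -8
Delta array: [-8, -8, -8, -8, -8, -8, -8]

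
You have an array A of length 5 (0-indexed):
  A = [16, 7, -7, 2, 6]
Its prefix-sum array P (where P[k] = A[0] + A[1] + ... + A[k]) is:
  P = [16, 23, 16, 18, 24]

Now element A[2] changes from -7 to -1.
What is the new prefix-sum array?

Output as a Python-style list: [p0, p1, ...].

Change: A[2] -7 -> -1, delta = 6
P[k] for k < 2: unchanged (A[2] not included)
P[k] for k >= 2: shift by delta = 6
  P[0] = 16 + 0 = 16
  P[1] = 23 + 0 = 23
  P[2] = 16 + 6 = 22
  P[3] = 18 + 6 = 24
  P[4] = 24 + 6 = 30

Answer: [16, 23, 22, 24, 30]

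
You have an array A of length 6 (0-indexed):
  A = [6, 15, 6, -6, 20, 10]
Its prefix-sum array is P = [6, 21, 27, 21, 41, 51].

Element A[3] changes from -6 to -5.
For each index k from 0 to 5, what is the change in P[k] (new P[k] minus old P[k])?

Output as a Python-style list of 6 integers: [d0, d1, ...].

Element change: A[3] -6 -> -5, delta = 1
For k < 3: P[k] unchanged, delta_P[k] = 0
For k >= 3: P[k] shifts by exactly 1
Delta array: [0, 0, 0, 1, 1, 1]

Answer: [0, 0, 0, 1, 1, 1]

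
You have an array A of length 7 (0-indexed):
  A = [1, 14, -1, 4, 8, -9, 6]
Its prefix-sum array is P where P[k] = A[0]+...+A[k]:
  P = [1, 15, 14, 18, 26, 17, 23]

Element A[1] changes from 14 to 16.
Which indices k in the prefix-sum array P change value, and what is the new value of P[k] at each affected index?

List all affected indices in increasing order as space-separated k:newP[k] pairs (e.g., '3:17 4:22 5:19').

P[k] = A[0] + ... + A[k]
P[k] includes A[1] iff k >= 1
Affected indices: 1, 2, ..., 6; delta = 2
  P[1]: 15 + 2 = 17
  P[2]: 14 + 2 = 16
  P[3]: 18 + 2 = 20
  P[4]: 26 + 2 = 28
  P[5]: 17 + 2 = 19
  P[6]: 23 + 2 = 25

Answer: 1:17 2:16 3:20 4:28 5:19 6:25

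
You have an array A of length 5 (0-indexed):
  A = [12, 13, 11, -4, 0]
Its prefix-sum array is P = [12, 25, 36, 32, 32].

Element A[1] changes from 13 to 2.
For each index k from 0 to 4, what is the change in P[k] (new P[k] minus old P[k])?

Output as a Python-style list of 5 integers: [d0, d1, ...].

Element change: A[1] 13 -> 2, delta = -11
For k < 1: P[k] unchanged, delta_P[k] = 0
For k >= 1: P[k] shifts by exactly -11
Delta array: [0, -11, -11, -11, -11]

Answer: [0, -11, -11, -11, -11]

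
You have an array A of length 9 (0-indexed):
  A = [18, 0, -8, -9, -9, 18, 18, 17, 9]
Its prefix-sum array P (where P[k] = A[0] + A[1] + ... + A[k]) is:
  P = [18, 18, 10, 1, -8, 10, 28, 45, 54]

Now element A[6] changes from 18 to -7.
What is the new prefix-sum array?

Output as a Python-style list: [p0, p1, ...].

Change: A[6] 18 -> -7, delta = -25
P[k] for k < 6: unchanged (A[6] not included)
P[k] for k >= 6: shift by delta = -25
  P[0] = 18 + 0 = 18
  P[1] = 18 + 0 = 18
  P[2] = 10 + 0 = 10
  P[3] = 1 + 0 = 1
  P[4] = -8 + 0 = -8
  P[5] = 10 + 0 = 10
  P[6] = 28 + -25 = 3
  P[7] = 45 + -25 = 20
  P[8] = 54 + -25 = 29

Answer: [18, 18, 10, 1, -8, 10, 3, 20, 29]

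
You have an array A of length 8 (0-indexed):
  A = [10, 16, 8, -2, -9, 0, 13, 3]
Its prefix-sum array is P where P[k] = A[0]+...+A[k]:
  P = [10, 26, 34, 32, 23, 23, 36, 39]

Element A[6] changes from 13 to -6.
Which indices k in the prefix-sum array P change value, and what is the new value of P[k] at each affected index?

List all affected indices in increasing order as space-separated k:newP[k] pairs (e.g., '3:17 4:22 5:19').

Answer: 6:17 7:20

Derivation:
P[k] = A[0] + ... + A[k]
P[k] includes A[6] iff k >= 6
Affected indices: 6, 7, ..., 7; delta = -19
  P[6]: 36 + -19 = 17
  P[7]: 39 + -19 = 20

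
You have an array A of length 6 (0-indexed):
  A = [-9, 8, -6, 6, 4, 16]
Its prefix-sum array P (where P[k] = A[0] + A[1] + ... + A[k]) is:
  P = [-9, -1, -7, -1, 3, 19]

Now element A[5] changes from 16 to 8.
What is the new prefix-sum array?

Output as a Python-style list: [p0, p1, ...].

Change: A[5] 16 -> 8, delta = -8
P[k] for k < 5: unchanged (A[5] not included)
P[k] for k >= 5: shift by delta = -8
  P[0] = -9 + 0 = -9
  P[1] = -1 + 0 = -1
  P[2] = -7 + 0 = -7
  P[3] = -1 + 0 = -1
  P[4] = 3 + 0 = 3
  P[5] = 19 + -8 = 11

Answer: [-9, -1, -7, -1, 3, 11]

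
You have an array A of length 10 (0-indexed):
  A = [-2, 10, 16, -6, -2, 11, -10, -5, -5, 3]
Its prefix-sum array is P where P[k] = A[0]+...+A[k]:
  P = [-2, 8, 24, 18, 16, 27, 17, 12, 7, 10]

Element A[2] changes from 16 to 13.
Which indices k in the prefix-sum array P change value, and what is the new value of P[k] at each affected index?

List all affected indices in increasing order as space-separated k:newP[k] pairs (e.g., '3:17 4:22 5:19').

Answer: 2:21 3:15 4:13 5:24 6:14 7:9 8:4 9:7

Derivation:
P[k] = A[0] + ... + A[k]
P[k] includes A[2] iff k >= 2
Affected indices: 2, 3, ..., 9; delta = -3
  P[2]: 24 + -3 = 21
  P[3]: 18 + -3 = 15
  P[4]: 16 + -3 = 13
  P[5]: 27 + -3 = 24
  P[6]: 17 + -3 = 14
  P[7]: 12 + -3 = 9
  P[8]: 7 + -3 = 4
  P[9]: 10 + -3 = 7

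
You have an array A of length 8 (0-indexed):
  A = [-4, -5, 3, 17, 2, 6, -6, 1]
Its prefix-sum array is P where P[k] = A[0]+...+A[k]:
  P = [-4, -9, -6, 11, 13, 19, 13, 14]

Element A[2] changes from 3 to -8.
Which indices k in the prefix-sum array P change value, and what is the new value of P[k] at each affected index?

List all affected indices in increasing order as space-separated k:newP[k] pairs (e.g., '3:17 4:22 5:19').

P[k] = A[0] + ... + A[k]
P[k] includes A[2] iff k >= 2
Affected indices: 2, 3, ..., 7; delta = -11
  P[2]: -6 + -11 = -17
  P[3]: 11 + -11 = 0
  P[4]: 13 + -11 = 2
  P[5]: 19 + -11 = 8
  P[6]: 13 + -11 = 2
  P[7]: 14 + -11 = 3

Answer: 2:-17 3:0 4:2 5:8 6:2 7:3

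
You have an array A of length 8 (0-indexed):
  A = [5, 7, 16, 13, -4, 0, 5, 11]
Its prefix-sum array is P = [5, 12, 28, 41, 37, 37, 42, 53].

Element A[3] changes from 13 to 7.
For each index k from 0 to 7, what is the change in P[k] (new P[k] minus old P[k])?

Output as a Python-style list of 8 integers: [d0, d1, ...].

Answer: [0, 0, 0, -6, -6, -6, -6, -6]

Derivation:
Element change: A[3] 13 -> 7, delta = -6
For k < 3: P[k] unchanged, delta_P[k] = 0
For k >= 3: P[k] shifts by exactly -6
Delta array: [0, 0, 0, -6, -6, -6, -6, -6]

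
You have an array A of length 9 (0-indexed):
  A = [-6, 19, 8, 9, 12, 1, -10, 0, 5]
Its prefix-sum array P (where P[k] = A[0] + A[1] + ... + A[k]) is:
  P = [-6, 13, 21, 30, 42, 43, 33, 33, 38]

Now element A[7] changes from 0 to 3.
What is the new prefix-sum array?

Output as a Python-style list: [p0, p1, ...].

Change: A[7] 0 -> 3, delta = 3
P[k] for k < 7: unchanged (A[7] not included)
P[k] for k >= 7: shift by delta = 3
  P[0] = -6 + 0 = -6
  P[1] = 13 + 0 = 13
  P[2] = 21 + 0 = 21
  P[3] = 30 + 0 = 30
  P[4] = 42 + 0 = 42
  P[5] = 43 + 0 = 43
  P[6] = 33 + 0 = 33
  P[7] = 33 + 3 = 36
  P[8] = 38 + 3 = 41

Answer: [-6, 13, 21, 30, 42, 43, 33, 36, 41]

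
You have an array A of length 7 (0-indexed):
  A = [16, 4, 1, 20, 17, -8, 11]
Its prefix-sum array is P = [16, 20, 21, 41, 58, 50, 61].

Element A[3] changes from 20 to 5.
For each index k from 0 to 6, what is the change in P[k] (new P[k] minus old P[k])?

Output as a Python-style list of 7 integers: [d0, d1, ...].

Answer: [0, 0, 0, -15, -15, -15, -15]

Derivation:
Element change: A[3] 20 -> 5, delta = -15
For k < 3: P[k] unchanged, delta_P[k] = 0
For k >= 3: P[k] shifts by exactly -15
Delta array: [0, 0, 0, -15, -15, -15, -15]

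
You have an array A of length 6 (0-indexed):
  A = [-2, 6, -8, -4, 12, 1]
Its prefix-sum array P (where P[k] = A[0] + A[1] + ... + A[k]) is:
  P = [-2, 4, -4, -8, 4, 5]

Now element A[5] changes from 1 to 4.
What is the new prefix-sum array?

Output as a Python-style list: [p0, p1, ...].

Answer: [-2, 4, -4, -8, 4, 8]

Derivation:
Change: A[5] 1 -> 4, delta = 3
P[k] for k < 5: unchanged (A[5] not included)
P[k] for k >= 5: shift by delta = 3
  P[0] = -2 + 0 = -2
  P[1] = 4 + 0 = 4
  P[2] = -4 + 0 = -4
  P[3] = -8 + 0 = -8
  P[4] = 4 + 0 = 4
  P[5] = 5 + 3 = 8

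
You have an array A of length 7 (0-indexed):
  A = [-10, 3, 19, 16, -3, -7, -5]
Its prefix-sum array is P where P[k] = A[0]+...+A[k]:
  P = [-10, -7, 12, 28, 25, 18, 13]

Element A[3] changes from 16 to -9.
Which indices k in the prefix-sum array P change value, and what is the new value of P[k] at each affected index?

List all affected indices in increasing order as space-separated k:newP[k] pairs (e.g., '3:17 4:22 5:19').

P[k] = A[0] + ... + A[k]
P[k] includes A[3] iff k >= 3
Affected indices: 3, 4, ..., 6; delta = -25
  P[3]: 28 + -25 = 3
  P[4]: 25 + -25 = 0
  P[5]: 18 + -25 = -7
  P[6]: 13 + -25 = -12

Answer: 3:3 4:0 5:-7 6:-12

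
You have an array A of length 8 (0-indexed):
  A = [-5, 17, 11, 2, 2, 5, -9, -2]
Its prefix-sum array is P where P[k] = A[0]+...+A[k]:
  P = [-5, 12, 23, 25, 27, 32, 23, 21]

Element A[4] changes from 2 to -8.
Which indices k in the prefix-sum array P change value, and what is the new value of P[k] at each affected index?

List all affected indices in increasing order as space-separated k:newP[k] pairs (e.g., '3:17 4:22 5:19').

P[k] = A[0] + ... + A[k]
P[k] includes A[4] iff k >= 4
Affected indices: 4, 5, ..., 7; delta = -10
  P[4]: 27 + -10 = 17
  P[5]: 32 + -10 = 22
  P[6]: 23 + -10 = 13
  P[7]: 21 + -10 = 11

Answer: 4:17 5:22 6:13 7:11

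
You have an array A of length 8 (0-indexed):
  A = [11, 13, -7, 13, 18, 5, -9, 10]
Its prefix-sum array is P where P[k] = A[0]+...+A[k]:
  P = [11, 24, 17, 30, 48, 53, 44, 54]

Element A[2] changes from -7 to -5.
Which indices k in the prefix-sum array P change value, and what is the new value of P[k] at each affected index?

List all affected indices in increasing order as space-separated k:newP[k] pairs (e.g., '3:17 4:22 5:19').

Answer: 2:19 3:32 4:50 5:55 6:46 7:56

Derivation:
P[k] = A[0] + ... + A[k]
P[k] includes A[2] iff k >= 2
Affected indices: 2, 3, ..., 7; delta = 2
  P[2]: 17 + 2 = 19
  P[3]: 30 + 2 = 32
  P[4]: 48 + 2 = 50
  P[5]: 53 + 2 = 55
  P[6]: 44 + 2 = 46
  P[7]: 54 + 2 = 56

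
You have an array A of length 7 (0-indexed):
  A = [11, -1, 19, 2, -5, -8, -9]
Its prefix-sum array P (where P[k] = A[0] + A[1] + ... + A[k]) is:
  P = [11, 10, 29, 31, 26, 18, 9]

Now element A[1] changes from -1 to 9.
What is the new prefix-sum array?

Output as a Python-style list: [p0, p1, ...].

Answer: [11, 20, 39, 41, 36, 28, 19]

Derivation:
Change: A[1] -1 -> 9, delta = 10
P[k] for k < 1: unchanged (A[1] not included)
P[k] for k >= 1: shift by delta = 10
  P[0] = 11 + 0 = 11
  P[1] = 10 + 10 = 20
  P[2] = 29 + 10 = 39
  P[3] = 31 + 10 = 41
  P[4] = 26 + 10 = 36
  P[5] = 18 + 10 = 28
  P[6] = 9 + 10 = 19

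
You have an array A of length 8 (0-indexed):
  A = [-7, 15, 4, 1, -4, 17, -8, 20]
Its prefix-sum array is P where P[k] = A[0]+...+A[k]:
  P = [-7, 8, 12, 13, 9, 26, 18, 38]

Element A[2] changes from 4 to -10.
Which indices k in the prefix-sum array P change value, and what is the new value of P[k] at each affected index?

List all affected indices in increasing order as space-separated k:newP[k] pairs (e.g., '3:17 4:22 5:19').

P[k] = A[0] + ... + A[k]
P[k] includes A[2] iff k >= 2
Affected indices: 2, 3, ..., 7; delta = -14
  P[2]: 12 + -14 = -2
  P[3]: 13 + -14 = -1
  P[4]: 9 + -14 = -5
  P[5]: 26 + -14 = 12
  P[6]: 18 + -14 = 4
  P[7]: 38 + -14 = 24

Answer: 2:-2 3:-1 4:-5 5:12 6:4 7:24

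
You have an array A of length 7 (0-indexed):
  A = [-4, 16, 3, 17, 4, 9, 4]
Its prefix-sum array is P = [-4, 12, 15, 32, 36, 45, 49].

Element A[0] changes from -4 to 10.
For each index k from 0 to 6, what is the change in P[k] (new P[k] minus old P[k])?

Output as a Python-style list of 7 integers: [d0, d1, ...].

Answer: [14, 14, 14, 14, 14, 14, 14]

Derivation:
Element change: A[0] -4 -> 10, delta = 14
For k < 0: P[k] unchanged, delta_P[k] = 0
For k >= 0: P[k] shifts by exactly 14
Delta array: [14, 14, 14, 14, 14, 14, 14]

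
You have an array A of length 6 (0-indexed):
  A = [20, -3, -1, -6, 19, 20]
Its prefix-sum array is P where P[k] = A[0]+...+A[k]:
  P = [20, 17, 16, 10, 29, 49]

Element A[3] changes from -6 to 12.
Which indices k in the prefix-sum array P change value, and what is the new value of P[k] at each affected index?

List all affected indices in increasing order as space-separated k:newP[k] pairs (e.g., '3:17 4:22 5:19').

P[k] = A[0] + ... + A[k]
P[k] includes A[3] iff k >= 3
Affected indices: 3, 4, ..., 5; delta = 18
  P[3]: 10 + 18 = 28
  P[4]: 29 + 18 = 47
  P[5]: 49 + 18 = 67

Answer: 3:28 4:47 5:67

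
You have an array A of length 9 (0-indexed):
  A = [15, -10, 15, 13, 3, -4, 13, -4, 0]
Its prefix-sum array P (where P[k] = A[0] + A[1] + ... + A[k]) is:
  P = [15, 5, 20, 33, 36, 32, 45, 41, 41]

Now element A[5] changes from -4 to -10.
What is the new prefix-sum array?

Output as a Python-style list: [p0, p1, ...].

Answer: [15, 5, 20, 33, 36, 26, 39, 35, 35]

Derivation:
Change: A[5] -4 -> -10, delta = -6
P[k] for k < 5: unchanged (A[5] not included)
P[k] for k >= 5: shift by delta = -6
  P[0] = 15 + 0 = 15
  P[1] = 5 + 0 = 5
  P[2] = 20 + 0 = 20
  P[3] = 33 + 0 = 33
  P[4] = 36 + 0 = 36
  P[5] = 32 + -6 = 26
  P[6] = 45 + -6 = 39
  P[7] = 41 + -6 = 35
  P[8] = 41 + -6 = 35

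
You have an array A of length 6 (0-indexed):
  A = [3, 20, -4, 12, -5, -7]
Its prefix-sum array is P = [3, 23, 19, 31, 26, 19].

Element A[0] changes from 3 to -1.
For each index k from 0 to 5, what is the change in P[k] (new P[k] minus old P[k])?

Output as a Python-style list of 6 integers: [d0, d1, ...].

Answer: [-4, -4, -4, -4, -4, -4]

Derivation:
Element change: A[0] 3 -> -1, delta = -4
For k < 0: P[k] unchanged, delta_P[k] = 0
For k >= 0: P[k] shifts by exactly -4
Delta array: [-4, -4, -4, -4, -4, -4]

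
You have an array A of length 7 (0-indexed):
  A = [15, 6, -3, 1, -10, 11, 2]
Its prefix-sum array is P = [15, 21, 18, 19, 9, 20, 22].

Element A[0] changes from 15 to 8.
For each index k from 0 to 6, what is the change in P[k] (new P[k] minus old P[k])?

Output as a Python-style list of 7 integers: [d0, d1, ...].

Element change: A[0] 15 -> 8, delta = -7
For k < 0: P[k] unchanged, delta_P[k] = 0
For k >= 0: P[k] shifts by exactly -7
Delta array: [-7, -7, -7, -7, -7, -7, -7]

Answer: [-7, -7, -7, -7, -7, -7, -7]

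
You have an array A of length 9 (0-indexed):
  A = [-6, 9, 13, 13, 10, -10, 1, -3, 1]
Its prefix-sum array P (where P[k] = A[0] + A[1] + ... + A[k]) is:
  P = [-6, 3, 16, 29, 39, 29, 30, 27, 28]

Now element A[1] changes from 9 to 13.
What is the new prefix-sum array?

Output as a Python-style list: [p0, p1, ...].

Answer: [-6, 7, 20, 33, 43, 33, 34, 31, 32]

Derivation:
Change: A[1] 9 -> 13, delta = 4
P[k] for k < 1: unchanged (A[1] not included)
P[k] for k >= 1: shift by delta = 4
  P[0] = -6 + 0 = -6
  P[1] = 3 + 4 = 7
  P[2] = 16 + 4 = 20
  P[3] = 29 + 4 = 33
  P[4] = 39 + 4 = 43
  P[5] = 29 + 4 = 33
  P[6] = 30 + 4 = 34
  P[7] = 27 + 4 = 31
  P[8] = 28 + 4 = 32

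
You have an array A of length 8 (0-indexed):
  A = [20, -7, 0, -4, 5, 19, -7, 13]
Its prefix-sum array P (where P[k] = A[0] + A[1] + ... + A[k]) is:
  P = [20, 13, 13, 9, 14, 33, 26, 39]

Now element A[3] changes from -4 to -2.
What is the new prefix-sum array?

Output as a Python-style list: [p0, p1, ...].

Answer: [20, 13, 13, 11, 16, 35, 28, 41]

Derivation:
Change: A[3] -4 -> -2, delta = 2
P[k] for k < 3: unchanged (A[3] not included)
P[k] for k >= 3: shift by delta = 2
  P[0] = 20 + 0 = 20
  P[1] = 13 + 0 = 13
  P[2] = 13 + 0 = 13
  P[3] = 9 + 2 = 11
  P[4] = 14 + 2 = 16
  P[5] = 33 + 2 = 35
  P[6] = 26 + 2 = 28
  P[7] = 39 + 2 = 41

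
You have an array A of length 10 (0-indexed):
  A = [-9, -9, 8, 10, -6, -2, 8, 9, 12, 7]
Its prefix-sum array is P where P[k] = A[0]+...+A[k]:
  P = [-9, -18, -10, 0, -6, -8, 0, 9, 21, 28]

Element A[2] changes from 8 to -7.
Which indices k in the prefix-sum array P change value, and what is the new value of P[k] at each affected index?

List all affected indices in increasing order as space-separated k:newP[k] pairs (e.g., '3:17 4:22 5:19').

Answer: 2:-25 3:-15 4:-21 5:-23 6:-15 7:-6 8:6 9:13

Derivation:
P[k] = A[0] + ... + A[k]
P[k] includes A[2] iff k >= 2
Affected indices: 2, 3, ..., 9; delta = -15
  P[2]: -10 + -15 = -25
  P[3]: 0 + -15 = -15
  P[4]: -6 + -15 = -21
  P[5]: -8 + -15 = -23
  P[6]: 0 + -15 = -15
  P[7]: 9 + -15 = -6
  P[8]: 21 + -15 = 6
  P[9]: 28 + -15 = 13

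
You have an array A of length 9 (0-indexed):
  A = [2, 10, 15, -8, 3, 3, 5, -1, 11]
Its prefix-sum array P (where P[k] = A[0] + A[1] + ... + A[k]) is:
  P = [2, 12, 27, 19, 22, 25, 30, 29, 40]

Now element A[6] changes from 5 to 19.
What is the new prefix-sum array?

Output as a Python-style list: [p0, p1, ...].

Answer: [2, 12, 27, 19, 22, 25, 44, 43, 54]

Derivation:
Change: A[6] 5 -> 19, delta = 14
P[k] for k < 6: unchanged (A[6] not included)
P[k] for k >= 6: shift by delta = 14
  P[0] = 2 + 0 = 2
  P[1] = 12 + 0 = 12
  P[2] = 27 + 0 = 27
  P[3] = 19 + 0 = 19
  P[4] = 22 + 0 = 22
  P[5] = 25 + 0 = 25
  P[6] = 30 + 14 = 44
  P[7] = 29 + 14 = 43
  P[8] = 40 + 14 = 54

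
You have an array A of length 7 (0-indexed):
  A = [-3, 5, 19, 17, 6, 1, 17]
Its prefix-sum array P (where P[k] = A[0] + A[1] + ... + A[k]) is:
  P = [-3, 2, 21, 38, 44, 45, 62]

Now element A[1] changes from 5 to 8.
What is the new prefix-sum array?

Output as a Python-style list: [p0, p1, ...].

Answer: [-3, 5, 24, 41, 47, 48, 65]

Derivation:
Change: A[1] 5 -> 8, delta = 3
P[k] for k < 1: unchanged (A[1] not included)
P[k] for k >= 1: shift by delta = 3
  P[0] = -3 + 0 = -3
  P[1] = 2 + 3 = 5
  P[2] = 21 + 3 = 24
  P[3] = 38 + 3 = 41
  P[4] = 44 + 3 = 47
  P[5] = 45 + 3 = 48
  P[6] = 62 + 3 = 65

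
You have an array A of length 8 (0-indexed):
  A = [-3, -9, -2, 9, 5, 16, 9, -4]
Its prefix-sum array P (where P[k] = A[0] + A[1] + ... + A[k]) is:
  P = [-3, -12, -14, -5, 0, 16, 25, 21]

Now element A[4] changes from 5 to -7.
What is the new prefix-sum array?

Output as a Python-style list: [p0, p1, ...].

Answer: [-3, -12, -14, -5, -12, 4, 13, 9]

Derivation:
Change: A[4] 5 -> -7, delta = -12
P[k] for k < 4: unchanged (A[4] not included)
P[k] for k >= 4: shift by delta = -12
  P[0] = -3 + 0 = -3
  P[1] = -12 + 0 = -12
  P[2] = -14 + 0 = -14
  P[3] = -5 + 0 = -5
  P[4] = 0 + -12 = -12
  P[5] = 16 + -12 = 4
  P[6] = 25 + -12 = 13
  P[7] = 21 + -12 = 9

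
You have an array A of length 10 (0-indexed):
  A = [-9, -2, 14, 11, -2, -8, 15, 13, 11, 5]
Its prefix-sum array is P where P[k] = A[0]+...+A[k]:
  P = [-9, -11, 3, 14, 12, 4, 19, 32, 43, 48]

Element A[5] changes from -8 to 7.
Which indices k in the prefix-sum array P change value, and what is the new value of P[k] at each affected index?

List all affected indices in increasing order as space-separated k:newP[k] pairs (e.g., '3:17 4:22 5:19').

Answer: 5:19 6:34 7:47 8:58 9:63

Derivation:
P[k] = A[0] + ... + A[k]
P[k] includes A[5] iff k >= 5
Affected indices: 5, 6, ..., 9; delta = 15
  P[5]: 4 + 15 = 19
  P[6]: 19 + 15 = 34
  P[7]: 32 + 15 = 47
  P[8]: 43 + 15 = 58
  P[9]: 48 + 15 = 63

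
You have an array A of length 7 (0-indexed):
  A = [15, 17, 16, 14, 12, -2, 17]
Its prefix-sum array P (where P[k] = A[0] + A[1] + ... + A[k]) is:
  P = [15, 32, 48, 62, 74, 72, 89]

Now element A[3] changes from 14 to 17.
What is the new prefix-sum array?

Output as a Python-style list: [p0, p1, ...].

Answer: [15, 32, 48, 65, 77, 75, 92]

Derivation:
Change: A[3] 14 -> 17, delta = 3
P[k] for k < 3: unchanged (A[3] not included)
P[k] for k >= 3: shift by delta = 3
  P[0] = 15 + 0 = 15
  P[1] = 32 + 0 = 32
  P[2] = 48 + 0 = 48
  P[3] = 62 + 3 = 65
  P[4] = 74 + 3 = 77
  P[5] = 72 + 3 = 75
  P[6] = 89 + 3 = 92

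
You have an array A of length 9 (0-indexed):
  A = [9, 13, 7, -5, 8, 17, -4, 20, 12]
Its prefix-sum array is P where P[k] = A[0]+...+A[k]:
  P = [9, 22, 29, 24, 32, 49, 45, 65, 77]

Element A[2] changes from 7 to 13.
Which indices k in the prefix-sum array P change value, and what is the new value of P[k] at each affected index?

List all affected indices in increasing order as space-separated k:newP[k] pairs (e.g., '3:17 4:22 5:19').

Answer: 2:35 3:30 4:38 5:55 6:51 7:71 8:83

Derivation:
P[k] = A[0] + ... + A[k]
P[k] includes A[2] iff k >= 2
Affected indices: 2, 3, ..., 8; delta = 6
  P[2]: 29 + 6 = 35
  P[3]: 24 + 6 = 30
  P[4]: 32 + 6 = 38
  P[5]: 49 + 6 = 55
  P[6]: 45 + 6 = 51
  P[7]: 65 + 6 = 71
  P[8]: 77 + 6 = 83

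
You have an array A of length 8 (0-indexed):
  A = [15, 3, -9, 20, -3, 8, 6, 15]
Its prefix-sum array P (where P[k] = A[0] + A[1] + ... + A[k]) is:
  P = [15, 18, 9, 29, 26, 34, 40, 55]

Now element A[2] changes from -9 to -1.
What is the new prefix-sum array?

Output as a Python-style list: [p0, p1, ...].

Answer: [15, 18, 17, 37, 34, 42, 48, 63]

Derivation:
Change: A[2] -9 -> -1, delta = 8
P[k] for k < 2: unchanged (A[2] not included)
P[k] for k >= 2: shift by delta = 8
  P[0] = 15 + 0 = 15
  P[1] = 18 + 0 = 18
  P[2] = 9 + 8 = 17
  P[3] = 29 + 8 = 37
  P[4] = 26 + 8 = 34
  P[5] = 34 + 8 = 42
  P[6] = 40 + 8 = 48
  P[7] = 55 + 8 = 63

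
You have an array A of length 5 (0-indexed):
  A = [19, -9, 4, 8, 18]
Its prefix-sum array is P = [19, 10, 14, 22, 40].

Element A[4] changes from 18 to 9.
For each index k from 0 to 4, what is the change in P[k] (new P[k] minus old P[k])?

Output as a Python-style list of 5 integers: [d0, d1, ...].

Answer: [0, 0, 0, 0, -9]

Derivation:
Element change: A[4] 18 -> 9, delta = -9
For k < 4: P[k] unchanged, delta_P[k] = 0
For k >= 4: P[k] shifts by exactly -9
Delta array: [0, 0, 0, 0, -9]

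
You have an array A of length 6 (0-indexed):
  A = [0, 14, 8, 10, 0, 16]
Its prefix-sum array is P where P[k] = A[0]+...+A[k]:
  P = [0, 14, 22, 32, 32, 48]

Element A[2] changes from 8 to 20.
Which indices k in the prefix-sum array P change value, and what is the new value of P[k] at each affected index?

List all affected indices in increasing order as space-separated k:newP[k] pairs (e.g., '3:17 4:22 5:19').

Answer: 2:34 3:44 4:44 5:60

Derivation:
P[k] = A[0] + ... + A[k]
P[k] includes A[2] iff k >= 2
Affected indices: 2, 3, ..., 5; delta = 12
  P[2]: 22 + 12 = 34
  P[3]: 32 + 12 = 44
  P[4]: 32 + 12 = 44
  P[5]: 48 + 12 = 60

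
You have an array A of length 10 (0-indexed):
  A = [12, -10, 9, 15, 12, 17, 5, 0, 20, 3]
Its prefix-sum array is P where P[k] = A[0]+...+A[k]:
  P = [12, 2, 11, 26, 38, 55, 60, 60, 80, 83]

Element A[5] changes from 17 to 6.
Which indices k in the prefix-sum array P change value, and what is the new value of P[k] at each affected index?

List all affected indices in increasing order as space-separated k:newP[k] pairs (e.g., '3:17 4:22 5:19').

P[k] = A[0] + ... + A[k]
P[k] includes A[5] iff k >= 5
Affected indices: 5, 6, ..., 9; delta = -11
  P[5]: 55 + -11 = 44
  P[6]: 60 + -11 = 49
  P[7]: 60 + -11 = 49
  P[8]: 80 + -11 = 69
  P[9]: 83 + -11 = 72

Answer: 5:44 6:49 7:49 8:69 9:72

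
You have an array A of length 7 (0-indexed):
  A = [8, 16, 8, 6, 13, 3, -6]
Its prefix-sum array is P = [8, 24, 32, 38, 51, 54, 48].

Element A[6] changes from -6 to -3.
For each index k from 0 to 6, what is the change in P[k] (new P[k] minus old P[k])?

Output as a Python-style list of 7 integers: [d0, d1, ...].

Answer: [0, 0, 0, 0, 0, 0, 3]

Derivation:
Element change: A[6] -6 -> -3, delta = 3
For k < 6: P[k] unchanged, delta_P[k] = 0
For k >= 6: P[k] shifts by exactly 3
Delta array: [0, 0, 0, 0, 0, 0, 3]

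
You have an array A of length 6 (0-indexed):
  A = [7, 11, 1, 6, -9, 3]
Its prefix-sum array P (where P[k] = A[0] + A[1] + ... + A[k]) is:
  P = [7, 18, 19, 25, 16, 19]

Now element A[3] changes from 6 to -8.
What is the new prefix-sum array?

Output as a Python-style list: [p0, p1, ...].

Answer: [7, 18, 19, 11, 2, 5]

Derivation:
Change: A[3] 6 -> -8, delta = -14
P[k] for k < 3: unchanged (A[3] not included)
P[k] for k >= 3: shift by delta = -14
  P[0] = 7 + 0 = 7
  P[1] = 18 + 0 = 18
  P[2] = 19 + 0 = 19
  P[3] = 25 + -14 = 11
  P[4] = 16 + -14 = 2
  P[5] = 19 + -14 = 5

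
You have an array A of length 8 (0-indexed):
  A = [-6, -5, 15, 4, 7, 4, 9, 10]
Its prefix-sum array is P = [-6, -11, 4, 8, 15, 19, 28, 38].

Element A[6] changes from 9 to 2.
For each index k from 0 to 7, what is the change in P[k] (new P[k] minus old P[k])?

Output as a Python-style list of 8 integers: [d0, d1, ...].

Element change: A[6] 9 -> 2, delta = -7
For k < 6: P[k] unchanged, delta_P[k] = 0
For k >= 6: P[k] shifts by exactly -7
Delta array: [0, 0, 0, 0, 0, 0, -7, -7]

Answer: [0, 0, 0, 0, 0, 0, -7, -7]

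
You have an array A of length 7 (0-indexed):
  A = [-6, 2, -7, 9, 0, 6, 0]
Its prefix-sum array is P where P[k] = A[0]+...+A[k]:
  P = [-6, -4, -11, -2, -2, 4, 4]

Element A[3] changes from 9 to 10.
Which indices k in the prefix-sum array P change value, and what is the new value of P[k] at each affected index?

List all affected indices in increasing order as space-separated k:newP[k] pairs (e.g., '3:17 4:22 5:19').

Answer: 3:-1 4:-1 5:5 6:5

Derivation:
P[k] = A[0] + ... + A[k]
P[k] includes A[3] iff k >= 3
Affected indices: 3, 4, ..., 6; delta = 1
  P[3]: -2 + 1 = -1
  P[4]: -2 + 1 = -1
  P[5]: 4 + 1 = 5
  P[6]: 4 + 1 = 5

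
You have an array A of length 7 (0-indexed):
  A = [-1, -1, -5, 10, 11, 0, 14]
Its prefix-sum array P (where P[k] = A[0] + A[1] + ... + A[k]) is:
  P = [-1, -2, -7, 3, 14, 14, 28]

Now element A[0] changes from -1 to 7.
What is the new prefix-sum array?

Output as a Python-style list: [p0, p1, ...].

Change: A[0] -1 -> 7, delta = 8
P[k] for k < 0: unchanged (A[0] not included)
P[k] for k >= 0: shift by delta = 8
  P[0] = -1 + 8 = 7
  P[1] = -2 + 8 = 6
  P[2] = -7 + 8 = 1
  P[3] = 3 + 8 = 11
  P[4] = 14 + 8 = 22
  P[5] = 14 + 8 = 22
  P[6] = 28 + 8 = 36

Answer: [7, 6, 1, 11, 22, 22, 36]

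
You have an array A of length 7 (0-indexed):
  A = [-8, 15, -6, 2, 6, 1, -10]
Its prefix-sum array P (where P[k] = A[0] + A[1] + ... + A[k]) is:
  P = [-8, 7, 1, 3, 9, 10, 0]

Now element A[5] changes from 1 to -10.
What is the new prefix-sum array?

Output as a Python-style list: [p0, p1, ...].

Answer: [-8, 7, 1, 3, 9, -1, -11]

Derivation:
Change: A[5] 1 -> -10, delta = -11
P[k] for k < 5: unchanged (A[5] not included)
P[k] for k >= 5: shift by delta = -11
  P[0] = -8 + 0 = -8
  P[1] = 7 + 0 = 7
  P[2] = 1 + 0 = 1
  P[3] = 3 + 0 = 3
  P[4] = 9 + 0 = 9
  P[5] = 10 + -11 = -1
  P[6] = 0 + -11 = -11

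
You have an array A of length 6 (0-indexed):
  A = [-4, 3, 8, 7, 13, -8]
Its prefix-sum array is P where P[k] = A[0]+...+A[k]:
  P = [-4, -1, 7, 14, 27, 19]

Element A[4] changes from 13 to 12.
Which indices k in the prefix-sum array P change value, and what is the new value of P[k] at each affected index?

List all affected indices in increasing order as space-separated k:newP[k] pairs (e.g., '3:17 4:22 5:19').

Answer: 4:26 5:18

Derivation:
P[k] = A[0] + ... + A[k]
P[k] includes A[4] iff k >= 4
Affected indices: 4, 5, ..., 5; delta = -1
  P[4]: 27 + -1 = 26
  P[5]: 19 + -1 = 18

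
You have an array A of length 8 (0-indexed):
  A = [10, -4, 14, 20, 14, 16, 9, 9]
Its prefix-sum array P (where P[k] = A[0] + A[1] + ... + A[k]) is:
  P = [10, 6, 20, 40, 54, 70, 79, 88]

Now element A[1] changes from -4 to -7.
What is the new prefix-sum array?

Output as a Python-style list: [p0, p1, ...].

Answer: [10, 3, 17, 37, 51, 67, 76, 85]

Derivation:
Change: A[1] -4 -> -7, delta = -3
P[k] for k < 1: unchanged (A[1] not included)
P[k] for k >= 1: shift by delta = -3
  P[0] = 10 + 0 = 10
  P[1] = 6 + -3 = 3
  P[2] = 20 + -3 = 17
  P[3] = 40 + -3 = 37
  P[4] = 54 + -3 = 51
  P[5] = 70 + -3 = 67
  P[6] = 79 + -3 = 76
  P[7] = 88 + -3 = 85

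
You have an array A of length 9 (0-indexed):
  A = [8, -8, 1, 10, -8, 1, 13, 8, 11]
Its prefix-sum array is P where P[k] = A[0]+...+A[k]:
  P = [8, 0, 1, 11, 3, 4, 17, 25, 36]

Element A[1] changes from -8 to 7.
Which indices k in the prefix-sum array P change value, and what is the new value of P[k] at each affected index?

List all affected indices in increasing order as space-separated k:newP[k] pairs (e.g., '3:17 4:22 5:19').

Answer: 1:15 2:16 3:26 4:18 5:19 6:32 7:40 8:51

Derivation:
P[k] = A[0] + ... + A[k]
P[k] includes A[1] iff k >= 1
Affected indices: 1, 2, ..., 8; delta = 15
  P[1]: 0 + 15 = 15
  P[2]: 1 + 15 = 16
  P[3]: 11 + 15 = 26
  P[4]: 3 + 15 = 18
  P[5]: 4 + 15 = 19
  P[6]: 17 + 15 = 32
  P[7]: 25 + 15 = 40
  P[8]: 36 + 15 = 51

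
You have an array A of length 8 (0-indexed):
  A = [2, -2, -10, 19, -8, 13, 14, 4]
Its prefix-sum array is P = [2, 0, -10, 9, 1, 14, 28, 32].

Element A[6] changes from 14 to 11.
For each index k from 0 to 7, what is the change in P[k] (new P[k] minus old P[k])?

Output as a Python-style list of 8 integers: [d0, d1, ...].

Element change: A[6] 14 -> 11, delta = -3
For k < 6: P[k] unchanged, delta_P[k] = 0
For k >= 6: P[k] shifts by exactly -3
Delta array: [0, 0, 0, 0, 0, 0, -3, -3]

Answer: [0, 0, 0, 0, 0, 0, -3, -3]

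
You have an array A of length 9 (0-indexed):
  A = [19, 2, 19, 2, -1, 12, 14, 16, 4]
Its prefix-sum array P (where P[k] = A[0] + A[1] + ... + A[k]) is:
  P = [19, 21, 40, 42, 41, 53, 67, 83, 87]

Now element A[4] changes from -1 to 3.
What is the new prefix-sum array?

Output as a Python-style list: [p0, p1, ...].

Answer: [19, 21, 40, 42, 45, 57, 71, 87, 91]

Derivation:
Change: A[4] -1 -> 3, delta = 4
P[k] for k < 4: unchanged (A[4] not included)
P[k] for k >= 4: shift by delta = 4
  P[0] = 19 + 0 = 19
  P[1] = 21 + 0 = 21
  P[2] = 40 + 0 = 40
  P[3] = 42 + 0 = 42
  P[4] = 41 + 4 = 45
  P[5] = 53 + 4 = 57
  P[6] = 67 + 4 = 71
  P[7] = 83 + 4 = 87
  P[8] = 87 + 4 = 91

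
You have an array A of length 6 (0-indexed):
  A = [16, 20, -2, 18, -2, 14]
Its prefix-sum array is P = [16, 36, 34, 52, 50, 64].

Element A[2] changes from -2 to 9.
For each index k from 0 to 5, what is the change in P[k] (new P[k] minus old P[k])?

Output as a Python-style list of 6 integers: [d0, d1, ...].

Answer: [0, 0, 11, 11, 11, 11]

Derivation:
Element change: A[2] -2 -> 9, delta = 11
For k < 2: P[k] unchanged, delta_P[k] = 0
For k >= 2: P[k] shifts by exactly 11
Delta array: [0, 0, 11, 11, 11, 11]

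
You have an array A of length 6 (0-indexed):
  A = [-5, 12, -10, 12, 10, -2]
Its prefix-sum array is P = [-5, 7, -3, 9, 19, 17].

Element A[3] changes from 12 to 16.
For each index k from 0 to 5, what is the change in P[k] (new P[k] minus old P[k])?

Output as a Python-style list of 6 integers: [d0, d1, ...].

Element change: A[3] 12 -> 16, delta = 4
For k < 3: P[k] unchanged, delta_P[k] = 0
For k >= 3: P[k] shifts by exactly 4
Delta array: [0, 0, 0, 4, 4, 4]

Answer: [0, 0, 0, 4, 4, 4]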